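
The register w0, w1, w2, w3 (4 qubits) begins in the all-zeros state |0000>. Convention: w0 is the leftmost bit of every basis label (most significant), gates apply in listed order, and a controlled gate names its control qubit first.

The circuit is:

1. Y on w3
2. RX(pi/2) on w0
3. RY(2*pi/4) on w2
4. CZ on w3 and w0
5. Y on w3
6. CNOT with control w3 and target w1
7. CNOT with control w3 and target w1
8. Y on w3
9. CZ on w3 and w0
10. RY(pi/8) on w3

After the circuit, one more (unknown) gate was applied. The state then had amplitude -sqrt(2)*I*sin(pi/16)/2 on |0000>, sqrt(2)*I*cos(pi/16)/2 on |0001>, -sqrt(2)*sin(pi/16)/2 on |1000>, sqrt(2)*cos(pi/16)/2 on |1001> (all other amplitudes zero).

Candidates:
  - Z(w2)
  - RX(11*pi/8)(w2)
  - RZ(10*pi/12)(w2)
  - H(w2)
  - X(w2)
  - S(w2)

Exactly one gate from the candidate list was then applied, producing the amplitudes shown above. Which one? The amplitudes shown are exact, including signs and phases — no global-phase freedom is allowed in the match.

The unique candidate consistent with the amplitudes is H(w2). Key observation: steps 4-9 multiply out to the identity, so the circuit reduces to the remaining gates.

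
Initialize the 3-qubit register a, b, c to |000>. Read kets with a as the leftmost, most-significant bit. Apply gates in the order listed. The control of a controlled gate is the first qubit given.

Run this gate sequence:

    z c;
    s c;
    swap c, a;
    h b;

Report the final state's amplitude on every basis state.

The resulting statevector has amplitude sqrt(2)/2 on |000>, sqrt(2)/2 on |010>, and 0 on every other basis state.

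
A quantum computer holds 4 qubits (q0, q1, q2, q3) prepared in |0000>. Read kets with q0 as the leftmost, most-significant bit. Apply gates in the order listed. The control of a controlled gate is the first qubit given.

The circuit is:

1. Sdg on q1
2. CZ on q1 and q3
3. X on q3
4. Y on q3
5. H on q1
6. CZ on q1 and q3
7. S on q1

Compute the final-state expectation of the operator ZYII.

The observable ZYII averages to 1.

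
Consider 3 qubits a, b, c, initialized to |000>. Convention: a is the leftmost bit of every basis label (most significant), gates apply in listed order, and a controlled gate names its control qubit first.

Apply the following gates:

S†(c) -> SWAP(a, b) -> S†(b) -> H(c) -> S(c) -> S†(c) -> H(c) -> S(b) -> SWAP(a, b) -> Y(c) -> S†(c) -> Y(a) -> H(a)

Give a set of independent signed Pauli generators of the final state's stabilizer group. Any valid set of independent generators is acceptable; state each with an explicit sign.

The final state is stabilized by the group generated by -XII, +IZI, -IIZ; other independent generating sets are equally valid. Key observation: steps 2-9 multiply out to the identity, so the circuit reduces to the remaining gates.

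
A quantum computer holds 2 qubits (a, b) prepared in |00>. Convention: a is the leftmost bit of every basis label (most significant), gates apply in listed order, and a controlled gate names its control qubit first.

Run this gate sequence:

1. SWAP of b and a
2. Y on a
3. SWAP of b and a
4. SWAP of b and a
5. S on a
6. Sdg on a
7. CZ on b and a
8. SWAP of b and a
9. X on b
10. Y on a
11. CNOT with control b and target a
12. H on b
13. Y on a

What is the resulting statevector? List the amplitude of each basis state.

After the circuit, the state carries amplitude sqrt(2)*I/2 on |00>, sqrt(2)*I/2 on |01>, 0 on |10>, 0 on |11>. Key observation: gates 5-6 undo each other exactly, leaving only the rest of the circuit to track.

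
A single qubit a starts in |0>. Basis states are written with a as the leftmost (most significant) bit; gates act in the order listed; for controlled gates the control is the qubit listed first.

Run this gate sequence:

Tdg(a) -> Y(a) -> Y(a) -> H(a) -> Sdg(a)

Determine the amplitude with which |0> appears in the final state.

|0> carries amplitude sqrt(2)/2 in the final state.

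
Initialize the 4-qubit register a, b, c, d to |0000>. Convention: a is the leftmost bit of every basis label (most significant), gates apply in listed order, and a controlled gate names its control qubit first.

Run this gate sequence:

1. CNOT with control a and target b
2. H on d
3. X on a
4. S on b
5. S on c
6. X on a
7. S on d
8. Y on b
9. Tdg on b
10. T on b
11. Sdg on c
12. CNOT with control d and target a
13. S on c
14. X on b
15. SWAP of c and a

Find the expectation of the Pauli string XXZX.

In the final state, XXZX has expectation 0.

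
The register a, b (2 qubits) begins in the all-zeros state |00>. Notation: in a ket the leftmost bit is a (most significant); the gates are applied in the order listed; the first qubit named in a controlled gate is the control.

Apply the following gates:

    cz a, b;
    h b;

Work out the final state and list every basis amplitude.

After the circuit, the state carries amplitude sqrt(2)/2 on |00>, sqrt(2)/2 on |01>, 0 on |10>, 0 on |11>.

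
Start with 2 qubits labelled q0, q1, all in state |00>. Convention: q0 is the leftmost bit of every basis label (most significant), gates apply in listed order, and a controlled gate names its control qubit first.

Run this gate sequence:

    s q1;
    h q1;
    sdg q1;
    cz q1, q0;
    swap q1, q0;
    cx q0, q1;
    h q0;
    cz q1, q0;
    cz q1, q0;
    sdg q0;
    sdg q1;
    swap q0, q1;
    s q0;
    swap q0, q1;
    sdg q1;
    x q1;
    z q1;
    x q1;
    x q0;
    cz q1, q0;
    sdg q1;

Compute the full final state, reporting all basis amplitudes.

After the circuit, the state carries amplitude I/2 on |00>, -1/2 on |01>, -1/2 on |10>, -I/2 on |11>. Key observation: gates 8-9 undo each other exactly, leaving only the rest of the circuit to track.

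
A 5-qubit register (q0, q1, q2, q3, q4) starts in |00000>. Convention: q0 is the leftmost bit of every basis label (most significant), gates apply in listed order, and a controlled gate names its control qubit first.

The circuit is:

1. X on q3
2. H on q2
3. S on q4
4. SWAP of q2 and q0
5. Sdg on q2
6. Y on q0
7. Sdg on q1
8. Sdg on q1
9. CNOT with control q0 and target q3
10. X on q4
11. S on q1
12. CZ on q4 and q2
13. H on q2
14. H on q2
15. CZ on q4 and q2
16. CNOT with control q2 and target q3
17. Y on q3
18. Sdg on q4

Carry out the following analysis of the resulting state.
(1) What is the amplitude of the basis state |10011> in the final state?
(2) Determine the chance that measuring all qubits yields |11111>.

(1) The final state's coefficient on |10011> equals sqrt(2)*I/2. Key observation: gates 12-15 undo each other exactly, leaving only the rest of the circuit to track.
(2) The probability of measuring |11111> is 0.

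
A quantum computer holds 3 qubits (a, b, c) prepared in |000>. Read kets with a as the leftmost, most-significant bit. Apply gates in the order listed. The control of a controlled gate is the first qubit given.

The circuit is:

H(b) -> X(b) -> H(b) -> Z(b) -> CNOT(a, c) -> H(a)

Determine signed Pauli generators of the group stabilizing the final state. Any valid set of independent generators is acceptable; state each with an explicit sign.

The final state is stabilized by the group generated by +XII, +IZI, +IIZ; other independent generating sets are equally valid. Key observation: steps 1-4 multiply out to the identity, so the circuit reduces to the remaining gates.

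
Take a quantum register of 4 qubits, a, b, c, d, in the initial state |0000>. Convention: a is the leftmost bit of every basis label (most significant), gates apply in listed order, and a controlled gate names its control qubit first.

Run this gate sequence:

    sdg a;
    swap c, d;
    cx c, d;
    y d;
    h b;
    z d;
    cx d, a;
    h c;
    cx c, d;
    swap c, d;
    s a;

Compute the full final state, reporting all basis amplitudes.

The final amplitudes are 1/2 on |1001>, 1/2 on |1010>, 1/2 on |1101>, 1/2 on |1110>, and 0 on every other basis state.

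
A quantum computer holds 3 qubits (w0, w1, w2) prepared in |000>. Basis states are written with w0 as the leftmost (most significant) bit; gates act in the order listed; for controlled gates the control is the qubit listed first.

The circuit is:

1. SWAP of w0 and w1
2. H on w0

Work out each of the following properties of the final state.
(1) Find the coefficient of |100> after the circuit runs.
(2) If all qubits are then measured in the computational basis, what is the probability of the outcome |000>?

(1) |100> carries amplitude sqrt(2)/2 in the final state.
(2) The probability of measuring |000> is 1/2.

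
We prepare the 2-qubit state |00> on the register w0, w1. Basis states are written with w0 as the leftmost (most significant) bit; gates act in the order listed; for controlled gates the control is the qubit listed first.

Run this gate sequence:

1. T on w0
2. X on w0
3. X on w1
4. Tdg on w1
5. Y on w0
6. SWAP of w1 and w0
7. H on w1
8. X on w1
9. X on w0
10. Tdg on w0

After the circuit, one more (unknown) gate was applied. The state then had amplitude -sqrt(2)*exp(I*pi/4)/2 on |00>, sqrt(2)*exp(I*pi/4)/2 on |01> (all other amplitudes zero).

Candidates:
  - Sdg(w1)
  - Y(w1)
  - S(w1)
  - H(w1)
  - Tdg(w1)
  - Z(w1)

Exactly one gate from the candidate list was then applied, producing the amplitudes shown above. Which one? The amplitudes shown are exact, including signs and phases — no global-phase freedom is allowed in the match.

It was Z(w1) that produced the state shown.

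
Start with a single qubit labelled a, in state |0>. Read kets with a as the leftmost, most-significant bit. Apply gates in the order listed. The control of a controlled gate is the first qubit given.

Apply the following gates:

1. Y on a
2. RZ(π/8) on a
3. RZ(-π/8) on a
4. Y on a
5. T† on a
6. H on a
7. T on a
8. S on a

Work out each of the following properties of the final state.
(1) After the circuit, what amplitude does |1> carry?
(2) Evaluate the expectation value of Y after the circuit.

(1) |1> carries amplitude sqrt(2)*exp(3*I*pi/4)/2 in the final state. Key observation: steps 1-4 multiply out to the identity, so the circuit reduces to the remaining gates.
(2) In the final state, Y has expectation sqrt(2)/2.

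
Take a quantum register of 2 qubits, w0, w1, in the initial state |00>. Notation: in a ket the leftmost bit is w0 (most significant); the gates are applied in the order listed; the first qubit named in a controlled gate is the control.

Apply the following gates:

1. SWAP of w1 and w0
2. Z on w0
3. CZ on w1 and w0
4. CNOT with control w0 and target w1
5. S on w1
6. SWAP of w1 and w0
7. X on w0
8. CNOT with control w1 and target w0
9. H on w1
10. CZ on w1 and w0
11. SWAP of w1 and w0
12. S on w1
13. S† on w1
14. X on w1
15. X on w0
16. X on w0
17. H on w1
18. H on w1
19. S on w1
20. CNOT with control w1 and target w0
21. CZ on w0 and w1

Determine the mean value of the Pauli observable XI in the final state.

The observable XI averages to -1.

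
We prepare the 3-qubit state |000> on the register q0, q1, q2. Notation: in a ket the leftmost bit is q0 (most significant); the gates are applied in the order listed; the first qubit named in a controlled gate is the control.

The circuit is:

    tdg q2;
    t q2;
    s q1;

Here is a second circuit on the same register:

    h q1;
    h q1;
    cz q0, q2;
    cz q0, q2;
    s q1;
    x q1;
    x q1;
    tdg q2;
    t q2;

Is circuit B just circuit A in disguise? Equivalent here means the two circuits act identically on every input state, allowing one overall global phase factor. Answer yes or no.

Yes, they are equivalent — the unitaries differ by at most a global phase.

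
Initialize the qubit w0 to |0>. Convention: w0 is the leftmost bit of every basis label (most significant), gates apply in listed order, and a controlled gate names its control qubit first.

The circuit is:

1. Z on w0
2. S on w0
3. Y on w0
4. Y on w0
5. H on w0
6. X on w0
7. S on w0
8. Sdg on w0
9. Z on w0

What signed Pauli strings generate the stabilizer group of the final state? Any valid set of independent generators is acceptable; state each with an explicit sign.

The final state is stabilized by the group generated by -X; other independent generating sets are equally valid.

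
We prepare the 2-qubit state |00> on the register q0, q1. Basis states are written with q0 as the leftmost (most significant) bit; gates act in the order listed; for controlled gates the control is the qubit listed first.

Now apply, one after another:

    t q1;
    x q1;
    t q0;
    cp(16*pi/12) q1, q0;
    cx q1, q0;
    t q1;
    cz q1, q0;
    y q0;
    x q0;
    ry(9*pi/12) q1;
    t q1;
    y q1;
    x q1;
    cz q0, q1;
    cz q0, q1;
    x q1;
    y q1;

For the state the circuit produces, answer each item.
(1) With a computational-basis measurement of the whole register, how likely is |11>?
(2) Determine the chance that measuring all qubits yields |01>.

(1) A full measurement returns |11> with probability 1/2 - sqrt(2)/4.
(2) A full measurement returns |01> with probability 0.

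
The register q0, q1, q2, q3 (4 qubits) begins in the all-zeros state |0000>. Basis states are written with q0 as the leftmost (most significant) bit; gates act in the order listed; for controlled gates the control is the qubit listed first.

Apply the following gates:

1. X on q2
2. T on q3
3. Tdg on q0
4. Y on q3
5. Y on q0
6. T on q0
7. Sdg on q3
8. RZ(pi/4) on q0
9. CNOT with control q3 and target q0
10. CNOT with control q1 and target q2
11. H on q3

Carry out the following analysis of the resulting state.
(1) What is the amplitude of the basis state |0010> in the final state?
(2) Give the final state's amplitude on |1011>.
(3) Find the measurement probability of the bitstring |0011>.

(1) The final state's coefficient on |0010> equals sqrt(2)*exp(7*I*pi/8)/2.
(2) |1011> carries amplitude 0 in the final state.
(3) Outcome |0011> occurs with probability 1/2.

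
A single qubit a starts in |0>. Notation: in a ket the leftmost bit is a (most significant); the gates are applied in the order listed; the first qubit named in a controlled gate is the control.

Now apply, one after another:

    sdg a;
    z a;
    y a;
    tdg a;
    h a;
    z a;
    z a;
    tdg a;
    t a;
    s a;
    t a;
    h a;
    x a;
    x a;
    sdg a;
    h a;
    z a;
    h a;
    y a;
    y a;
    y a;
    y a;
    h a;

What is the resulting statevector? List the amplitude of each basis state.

After the circuit, the state carries amplitude sqrt(2)*(1 - exp(3*I*pi/4) + exp(I*pi/4) + I)/4 on |0>, sqrt(2)*(-1 - exp(I*pi/4) - exp(3*I*pi/4) + I)/4 on |1>. Key observation: the block from step 18 through step 23 cancels to the identity and can be dropped.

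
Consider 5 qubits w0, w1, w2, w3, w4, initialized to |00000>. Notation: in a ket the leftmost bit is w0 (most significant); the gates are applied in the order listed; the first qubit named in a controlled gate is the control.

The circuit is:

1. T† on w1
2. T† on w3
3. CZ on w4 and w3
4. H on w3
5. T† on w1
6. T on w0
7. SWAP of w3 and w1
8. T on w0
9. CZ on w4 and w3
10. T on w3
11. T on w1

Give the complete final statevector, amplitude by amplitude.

The resulting statevector has amplitude sqrt(2)/2 on |00000>, sqrt(2)*exp(I*pi/4)/2 on |01000>, and 0 on every other basis state.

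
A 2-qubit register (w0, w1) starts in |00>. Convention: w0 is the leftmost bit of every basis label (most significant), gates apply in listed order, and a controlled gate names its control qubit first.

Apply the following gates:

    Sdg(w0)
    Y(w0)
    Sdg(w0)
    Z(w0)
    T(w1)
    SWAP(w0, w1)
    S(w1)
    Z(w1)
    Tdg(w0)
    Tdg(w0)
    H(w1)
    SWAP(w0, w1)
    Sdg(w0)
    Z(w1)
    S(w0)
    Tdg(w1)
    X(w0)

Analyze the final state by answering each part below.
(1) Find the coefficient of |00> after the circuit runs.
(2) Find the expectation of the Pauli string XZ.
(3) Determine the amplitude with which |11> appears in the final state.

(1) The amplitude on |00> is -sqrt(2)*I/2.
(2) The expectation value of XZ is -1.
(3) |11> carries amplitude 0 in the final state.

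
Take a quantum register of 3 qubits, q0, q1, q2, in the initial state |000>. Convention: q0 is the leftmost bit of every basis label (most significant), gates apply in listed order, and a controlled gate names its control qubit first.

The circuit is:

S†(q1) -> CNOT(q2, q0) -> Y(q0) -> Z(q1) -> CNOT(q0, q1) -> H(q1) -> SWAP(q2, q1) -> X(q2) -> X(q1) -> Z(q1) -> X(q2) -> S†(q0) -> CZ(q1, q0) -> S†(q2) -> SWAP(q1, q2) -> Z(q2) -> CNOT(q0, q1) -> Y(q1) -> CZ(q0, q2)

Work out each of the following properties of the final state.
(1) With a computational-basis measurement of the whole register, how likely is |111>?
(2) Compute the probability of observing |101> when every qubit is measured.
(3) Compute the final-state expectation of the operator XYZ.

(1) The probability of measuring |111> is 1/2.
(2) Outcome |101> occurs with probability 1/2.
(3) The expectation value of XYZ is 0.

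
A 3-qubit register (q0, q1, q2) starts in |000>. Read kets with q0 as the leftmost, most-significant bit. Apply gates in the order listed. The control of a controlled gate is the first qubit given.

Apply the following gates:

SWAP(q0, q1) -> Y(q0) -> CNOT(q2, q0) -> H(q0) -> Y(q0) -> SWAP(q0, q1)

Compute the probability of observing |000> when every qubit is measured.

The probability of measuring |000> is 1/2.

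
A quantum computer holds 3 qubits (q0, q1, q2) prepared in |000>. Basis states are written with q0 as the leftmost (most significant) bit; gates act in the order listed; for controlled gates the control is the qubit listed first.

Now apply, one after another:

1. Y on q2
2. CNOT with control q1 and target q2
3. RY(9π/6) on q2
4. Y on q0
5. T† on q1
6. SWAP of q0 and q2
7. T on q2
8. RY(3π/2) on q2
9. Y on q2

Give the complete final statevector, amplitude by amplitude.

The final amplitudes are exp(3*I*pi/4)/2 on |000>, -exp(3*I*pi/4)/2 on |001>, 0 on |010>, 0 on |011>, exp(3*I*pi/4)/2 on |100>, -exp(3*I*pi/4)/2 on |101>, 0 on |110>, 0 on |111>.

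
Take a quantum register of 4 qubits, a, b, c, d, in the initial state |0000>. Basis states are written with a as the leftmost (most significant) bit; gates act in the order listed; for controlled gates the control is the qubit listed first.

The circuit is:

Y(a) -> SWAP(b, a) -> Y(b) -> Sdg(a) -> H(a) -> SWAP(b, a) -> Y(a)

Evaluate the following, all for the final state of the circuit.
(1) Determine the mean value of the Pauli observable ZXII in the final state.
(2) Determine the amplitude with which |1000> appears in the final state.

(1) The expectation value of ZXII is -1.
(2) The amplitude on |1000> is sqrt(2)*I/2.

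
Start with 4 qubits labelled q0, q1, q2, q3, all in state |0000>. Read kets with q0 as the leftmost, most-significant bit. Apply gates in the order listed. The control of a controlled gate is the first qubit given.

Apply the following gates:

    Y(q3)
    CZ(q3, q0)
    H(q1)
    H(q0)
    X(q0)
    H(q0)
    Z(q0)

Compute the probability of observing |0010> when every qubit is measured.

A full measurement returns |0010> with probability 0.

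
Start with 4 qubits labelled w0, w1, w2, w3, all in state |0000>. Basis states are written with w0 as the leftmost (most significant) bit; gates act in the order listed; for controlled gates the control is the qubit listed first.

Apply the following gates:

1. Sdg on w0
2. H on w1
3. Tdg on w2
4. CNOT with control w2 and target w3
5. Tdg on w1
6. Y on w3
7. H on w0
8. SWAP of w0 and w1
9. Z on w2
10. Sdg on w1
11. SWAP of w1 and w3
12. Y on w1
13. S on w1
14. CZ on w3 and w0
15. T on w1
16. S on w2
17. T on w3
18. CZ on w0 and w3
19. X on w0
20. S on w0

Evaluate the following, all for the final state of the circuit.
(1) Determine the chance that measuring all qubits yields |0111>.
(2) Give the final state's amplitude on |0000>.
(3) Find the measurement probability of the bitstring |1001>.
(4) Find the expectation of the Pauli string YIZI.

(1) Outcome |0111> occurs with probability 0.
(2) The amplitude on |0000> is -exp(3*I*pi/4)/2.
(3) A full measurement returns |1001> with probability 1/4.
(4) In the final state, YIZI has expectation sqrt(2)/2.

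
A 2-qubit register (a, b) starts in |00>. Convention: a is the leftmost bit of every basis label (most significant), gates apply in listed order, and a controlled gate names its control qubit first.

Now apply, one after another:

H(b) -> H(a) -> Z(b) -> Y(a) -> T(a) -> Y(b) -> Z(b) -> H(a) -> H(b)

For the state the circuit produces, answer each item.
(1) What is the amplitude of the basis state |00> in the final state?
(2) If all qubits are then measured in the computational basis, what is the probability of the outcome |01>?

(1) |00> carries amplitude 0 in the final state.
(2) The probability of measuring |01> is 1/2 - sqrt(2)/4.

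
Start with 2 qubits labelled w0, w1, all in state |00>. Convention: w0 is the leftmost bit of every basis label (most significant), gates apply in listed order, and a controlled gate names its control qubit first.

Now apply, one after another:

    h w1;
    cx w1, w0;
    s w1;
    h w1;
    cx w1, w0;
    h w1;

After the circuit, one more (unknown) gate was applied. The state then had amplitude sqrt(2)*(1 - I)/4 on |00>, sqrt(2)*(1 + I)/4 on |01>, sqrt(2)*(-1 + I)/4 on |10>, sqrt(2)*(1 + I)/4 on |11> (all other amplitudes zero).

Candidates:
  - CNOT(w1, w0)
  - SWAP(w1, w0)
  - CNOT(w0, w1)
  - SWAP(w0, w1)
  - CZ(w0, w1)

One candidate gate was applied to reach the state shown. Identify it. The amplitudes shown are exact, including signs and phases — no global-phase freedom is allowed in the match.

The unique candidate consistent with the amplitudes is CNOT(w0, w1).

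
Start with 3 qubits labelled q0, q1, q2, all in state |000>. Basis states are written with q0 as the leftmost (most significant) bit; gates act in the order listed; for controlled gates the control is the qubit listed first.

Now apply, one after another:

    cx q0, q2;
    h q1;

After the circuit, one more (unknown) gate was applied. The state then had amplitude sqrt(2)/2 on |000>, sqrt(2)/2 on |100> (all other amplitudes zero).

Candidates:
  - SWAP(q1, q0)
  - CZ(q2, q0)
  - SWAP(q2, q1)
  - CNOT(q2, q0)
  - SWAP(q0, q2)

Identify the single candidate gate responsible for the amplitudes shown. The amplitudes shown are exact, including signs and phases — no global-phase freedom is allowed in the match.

It was SWAP(q1, q0) that produced the state shown.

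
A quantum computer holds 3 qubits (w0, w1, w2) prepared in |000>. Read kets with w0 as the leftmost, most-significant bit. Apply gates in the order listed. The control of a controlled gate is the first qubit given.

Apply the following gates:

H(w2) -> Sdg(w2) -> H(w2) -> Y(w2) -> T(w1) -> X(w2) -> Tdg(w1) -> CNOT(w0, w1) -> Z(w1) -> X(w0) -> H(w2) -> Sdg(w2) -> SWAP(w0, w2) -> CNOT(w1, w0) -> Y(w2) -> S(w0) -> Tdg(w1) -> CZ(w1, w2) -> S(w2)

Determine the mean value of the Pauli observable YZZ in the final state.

In the final state, YZZ has expectation 1.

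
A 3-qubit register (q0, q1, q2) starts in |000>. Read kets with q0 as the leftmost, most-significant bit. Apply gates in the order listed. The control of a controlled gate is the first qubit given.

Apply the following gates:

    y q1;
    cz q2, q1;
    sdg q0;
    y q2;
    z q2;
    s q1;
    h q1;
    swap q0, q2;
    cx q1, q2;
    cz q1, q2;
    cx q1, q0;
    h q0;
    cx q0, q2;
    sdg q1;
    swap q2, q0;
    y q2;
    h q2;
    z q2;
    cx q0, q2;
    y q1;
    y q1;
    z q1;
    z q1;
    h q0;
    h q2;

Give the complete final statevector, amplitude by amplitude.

After the circuit, the state carries amplitude -sqrt(2)/4 on |000>, sqrt(2)/4 on |001>, sqrt(2)*I/4 on |010>, -sqrt(2)*I/4 on |011>, -sqrt(2)/4 on |100>, -sqrt(2)/4 on |101>, -sqrt(2)*I/4 on |110>, -sqrt(2)*I/4 on |111>.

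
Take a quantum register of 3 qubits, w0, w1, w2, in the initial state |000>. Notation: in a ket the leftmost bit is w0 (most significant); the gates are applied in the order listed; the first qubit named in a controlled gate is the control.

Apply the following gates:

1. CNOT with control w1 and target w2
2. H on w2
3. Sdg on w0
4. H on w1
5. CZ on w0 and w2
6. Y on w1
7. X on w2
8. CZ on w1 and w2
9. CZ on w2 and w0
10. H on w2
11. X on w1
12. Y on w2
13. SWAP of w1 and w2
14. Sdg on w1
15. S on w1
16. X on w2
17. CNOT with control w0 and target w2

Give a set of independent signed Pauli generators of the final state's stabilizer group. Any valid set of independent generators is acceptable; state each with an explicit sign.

The stabilizer group can be generated by +IXX, +ZII, -IZZ, among other valid generating sets.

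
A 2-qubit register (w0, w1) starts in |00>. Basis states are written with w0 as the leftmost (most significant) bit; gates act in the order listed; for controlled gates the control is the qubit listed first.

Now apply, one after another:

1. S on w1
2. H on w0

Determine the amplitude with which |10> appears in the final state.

The amplitude on |10> is sqrt(2)/2.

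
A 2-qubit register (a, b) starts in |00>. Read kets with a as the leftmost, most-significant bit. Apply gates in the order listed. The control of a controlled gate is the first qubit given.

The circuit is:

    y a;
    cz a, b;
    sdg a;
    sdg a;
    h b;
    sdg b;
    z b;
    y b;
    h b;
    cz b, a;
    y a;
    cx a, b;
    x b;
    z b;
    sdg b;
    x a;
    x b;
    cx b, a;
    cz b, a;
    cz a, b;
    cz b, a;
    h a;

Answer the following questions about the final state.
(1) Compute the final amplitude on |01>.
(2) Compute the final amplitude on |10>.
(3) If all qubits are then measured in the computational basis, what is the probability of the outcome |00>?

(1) |01> carries amplitude sqrt(2)*(1 - I)/4 in the final state.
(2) The final state's coefficient on |10> equals sqrt(2)*(-1 + I)/4.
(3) Outcome |00> occurs with probability 1/4.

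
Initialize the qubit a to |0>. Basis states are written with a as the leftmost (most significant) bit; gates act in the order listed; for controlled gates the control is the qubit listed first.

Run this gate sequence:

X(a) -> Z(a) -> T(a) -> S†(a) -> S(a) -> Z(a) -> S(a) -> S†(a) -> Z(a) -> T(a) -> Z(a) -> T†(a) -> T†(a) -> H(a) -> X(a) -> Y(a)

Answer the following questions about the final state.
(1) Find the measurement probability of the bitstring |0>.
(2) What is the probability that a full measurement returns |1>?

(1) The probability of measuring |0> is 1/2.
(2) Outcome |1> occurs with probability 1/2.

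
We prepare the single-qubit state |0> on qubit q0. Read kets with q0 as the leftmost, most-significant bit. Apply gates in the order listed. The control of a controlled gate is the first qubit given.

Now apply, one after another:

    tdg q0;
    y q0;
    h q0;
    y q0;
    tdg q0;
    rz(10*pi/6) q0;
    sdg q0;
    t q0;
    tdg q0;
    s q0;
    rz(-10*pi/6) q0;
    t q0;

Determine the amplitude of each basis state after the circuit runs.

The final amplitudes are -sqrt(2)/2 on |0>, -sqrt(2)/2 on |1>.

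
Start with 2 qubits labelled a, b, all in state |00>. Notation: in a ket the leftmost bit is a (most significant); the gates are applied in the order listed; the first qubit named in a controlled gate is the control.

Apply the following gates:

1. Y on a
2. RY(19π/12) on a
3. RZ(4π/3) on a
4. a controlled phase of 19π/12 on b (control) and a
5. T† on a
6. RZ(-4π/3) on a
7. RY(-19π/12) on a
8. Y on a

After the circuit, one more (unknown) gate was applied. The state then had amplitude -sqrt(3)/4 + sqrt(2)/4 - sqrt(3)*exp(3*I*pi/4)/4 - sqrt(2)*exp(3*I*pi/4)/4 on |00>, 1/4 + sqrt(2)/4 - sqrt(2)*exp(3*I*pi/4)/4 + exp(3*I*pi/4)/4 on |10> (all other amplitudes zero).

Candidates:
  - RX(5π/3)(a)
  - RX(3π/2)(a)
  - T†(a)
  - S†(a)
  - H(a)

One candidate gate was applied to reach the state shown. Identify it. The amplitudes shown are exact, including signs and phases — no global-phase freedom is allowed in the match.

It was H(a) that produced the state shown.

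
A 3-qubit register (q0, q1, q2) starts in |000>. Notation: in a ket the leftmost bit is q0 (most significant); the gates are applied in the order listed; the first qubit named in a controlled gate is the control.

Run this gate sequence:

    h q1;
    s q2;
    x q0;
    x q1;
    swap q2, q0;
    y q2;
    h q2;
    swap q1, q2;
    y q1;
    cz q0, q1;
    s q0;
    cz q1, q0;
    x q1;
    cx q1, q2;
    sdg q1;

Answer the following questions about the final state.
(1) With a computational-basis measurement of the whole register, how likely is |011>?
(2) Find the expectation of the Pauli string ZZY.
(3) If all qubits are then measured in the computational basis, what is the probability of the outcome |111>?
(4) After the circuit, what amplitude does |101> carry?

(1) Outcome |011> occurs with probability 1/4.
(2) The expectation value of ZZY is 0.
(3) The probability of measuring |111> is 0.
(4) The final state's coefficient on |101> equals 0.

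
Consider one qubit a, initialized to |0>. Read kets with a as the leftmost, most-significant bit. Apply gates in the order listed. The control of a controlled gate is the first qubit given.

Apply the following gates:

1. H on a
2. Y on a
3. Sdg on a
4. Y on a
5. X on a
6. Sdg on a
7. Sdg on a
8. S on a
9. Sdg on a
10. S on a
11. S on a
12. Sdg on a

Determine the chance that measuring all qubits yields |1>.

The probability of measuring |1> is 1/2.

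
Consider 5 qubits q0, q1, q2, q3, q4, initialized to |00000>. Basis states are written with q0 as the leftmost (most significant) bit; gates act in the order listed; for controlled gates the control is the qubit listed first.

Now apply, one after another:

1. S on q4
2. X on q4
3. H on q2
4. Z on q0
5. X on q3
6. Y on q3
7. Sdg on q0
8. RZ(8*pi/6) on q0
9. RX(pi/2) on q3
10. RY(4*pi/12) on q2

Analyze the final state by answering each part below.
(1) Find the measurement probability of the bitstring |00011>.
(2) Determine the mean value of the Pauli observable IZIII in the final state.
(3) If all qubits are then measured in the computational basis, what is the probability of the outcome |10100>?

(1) The probability of measuring |00011> is 1/4 - sqrt(3)/8.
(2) The expectation value of IZIII is 1.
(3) A full measurement returns |10100> with probability 0.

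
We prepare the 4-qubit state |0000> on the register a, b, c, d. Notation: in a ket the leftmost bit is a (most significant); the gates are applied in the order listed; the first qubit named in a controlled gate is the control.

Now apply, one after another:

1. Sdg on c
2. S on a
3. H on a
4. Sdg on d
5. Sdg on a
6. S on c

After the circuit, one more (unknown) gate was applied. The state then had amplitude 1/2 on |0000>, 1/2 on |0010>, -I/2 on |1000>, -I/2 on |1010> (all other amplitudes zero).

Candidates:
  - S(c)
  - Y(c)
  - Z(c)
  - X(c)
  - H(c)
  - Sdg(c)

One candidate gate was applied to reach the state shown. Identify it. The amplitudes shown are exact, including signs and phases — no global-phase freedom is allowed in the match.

The applied gate was H(c).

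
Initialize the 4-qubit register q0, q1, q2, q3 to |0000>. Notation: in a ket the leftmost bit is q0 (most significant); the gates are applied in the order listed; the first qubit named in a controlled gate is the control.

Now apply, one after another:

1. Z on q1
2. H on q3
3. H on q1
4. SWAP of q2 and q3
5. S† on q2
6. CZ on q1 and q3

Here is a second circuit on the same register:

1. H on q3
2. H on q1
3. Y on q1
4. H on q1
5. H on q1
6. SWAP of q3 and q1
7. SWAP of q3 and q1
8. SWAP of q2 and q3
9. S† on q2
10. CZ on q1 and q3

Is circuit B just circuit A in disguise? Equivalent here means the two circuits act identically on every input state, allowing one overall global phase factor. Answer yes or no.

No — the two circuits implement different unitaries, even allowing a global phase.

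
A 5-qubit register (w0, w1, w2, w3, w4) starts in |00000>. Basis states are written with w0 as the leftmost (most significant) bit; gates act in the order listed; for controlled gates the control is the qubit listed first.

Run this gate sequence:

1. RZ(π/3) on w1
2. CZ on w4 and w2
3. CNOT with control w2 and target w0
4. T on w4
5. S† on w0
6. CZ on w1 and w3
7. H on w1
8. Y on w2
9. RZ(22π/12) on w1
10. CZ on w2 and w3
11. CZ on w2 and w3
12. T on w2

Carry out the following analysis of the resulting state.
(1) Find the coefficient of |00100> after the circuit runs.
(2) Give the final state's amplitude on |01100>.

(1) |00100> carries amplitude -sqrt(2)*exp(2*I*pi/3)/2 in the final state. Key observation: steps 10-11 multiply out to the identity, so the circuit reduces to the remaining gates.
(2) The final state's coefficient on |01100> equals -sqrt(2)*I/2.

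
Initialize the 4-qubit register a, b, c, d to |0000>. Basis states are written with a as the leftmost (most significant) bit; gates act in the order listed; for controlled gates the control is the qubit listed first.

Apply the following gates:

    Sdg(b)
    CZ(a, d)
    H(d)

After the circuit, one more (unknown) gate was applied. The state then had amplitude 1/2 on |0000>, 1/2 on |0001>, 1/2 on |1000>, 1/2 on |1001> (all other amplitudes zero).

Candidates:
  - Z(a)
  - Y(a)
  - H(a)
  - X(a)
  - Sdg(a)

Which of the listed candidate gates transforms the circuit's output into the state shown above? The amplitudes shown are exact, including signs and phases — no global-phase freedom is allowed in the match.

The applied gate was H(a).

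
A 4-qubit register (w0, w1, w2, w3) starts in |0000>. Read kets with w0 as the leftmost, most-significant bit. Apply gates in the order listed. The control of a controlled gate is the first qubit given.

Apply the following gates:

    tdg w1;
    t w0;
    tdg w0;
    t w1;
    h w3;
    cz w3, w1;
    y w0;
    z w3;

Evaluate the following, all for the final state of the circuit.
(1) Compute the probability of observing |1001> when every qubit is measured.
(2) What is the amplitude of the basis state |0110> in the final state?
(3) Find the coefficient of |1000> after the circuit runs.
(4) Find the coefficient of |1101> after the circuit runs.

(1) The probability of measuring |1001> is 1/2. Key observation: steps 1-4 multiply out to the identity, so the circuit reduces to the remaining gates.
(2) The final state's coefficient on |0110> equals 0.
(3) The amplitude on |1000> is sqrt(2)*I/2.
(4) The amplitude on |1101> is 0.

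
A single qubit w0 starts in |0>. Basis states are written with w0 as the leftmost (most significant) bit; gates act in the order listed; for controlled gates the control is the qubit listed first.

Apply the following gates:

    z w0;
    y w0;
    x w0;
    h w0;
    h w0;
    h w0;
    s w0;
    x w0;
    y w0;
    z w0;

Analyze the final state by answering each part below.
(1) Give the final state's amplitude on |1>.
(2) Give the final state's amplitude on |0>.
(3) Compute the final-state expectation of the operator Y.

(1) |1> carries amplitude sqrt(2)*I/2 in the final state.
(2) |0> carries amplitude sqrt(2)/2 in the final state.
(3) The observable Y averages to 1.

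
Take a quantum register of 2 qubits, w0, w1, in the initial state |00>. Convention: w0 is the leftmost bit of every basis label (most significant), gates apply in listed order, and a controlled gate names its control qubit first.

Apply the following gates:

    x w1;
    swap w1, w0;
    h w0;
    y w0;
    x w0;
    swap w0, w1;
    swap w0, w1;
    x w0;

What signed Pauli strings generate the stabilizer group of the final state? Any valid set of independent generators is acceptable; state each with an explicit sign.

The final state is stabilized by the group generated by +XI, +IZ; other independent generating sets are equally valid.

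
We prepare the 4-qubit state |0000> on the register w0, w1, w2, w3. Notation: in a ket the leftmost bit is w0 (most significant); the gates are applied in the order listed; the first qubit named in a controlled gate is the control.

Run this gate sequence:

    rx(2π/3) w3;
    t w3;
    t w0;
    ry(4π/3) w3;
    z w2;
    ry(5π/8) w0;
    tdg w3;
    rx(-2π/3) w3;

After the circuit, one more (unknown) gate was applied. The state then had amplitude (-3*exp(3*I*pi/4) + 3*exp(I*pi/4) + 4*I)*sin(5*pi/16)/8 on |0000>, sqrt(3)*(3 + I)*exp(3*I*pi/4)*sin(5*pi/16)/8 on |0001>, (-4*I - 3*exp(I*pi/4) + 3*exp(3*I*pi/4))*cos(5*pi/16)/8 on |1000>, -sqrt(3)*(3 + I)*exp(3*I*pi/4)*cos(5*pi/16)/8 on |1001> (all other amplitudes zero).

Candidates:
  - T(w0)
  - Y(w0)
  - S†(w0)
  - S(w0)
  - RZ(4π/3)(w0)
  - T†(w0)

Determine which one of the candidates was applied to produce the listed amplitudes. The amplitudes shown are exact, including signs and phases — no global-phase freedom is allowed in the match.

The unique candidate consistent with the amplitudes is Y(w0).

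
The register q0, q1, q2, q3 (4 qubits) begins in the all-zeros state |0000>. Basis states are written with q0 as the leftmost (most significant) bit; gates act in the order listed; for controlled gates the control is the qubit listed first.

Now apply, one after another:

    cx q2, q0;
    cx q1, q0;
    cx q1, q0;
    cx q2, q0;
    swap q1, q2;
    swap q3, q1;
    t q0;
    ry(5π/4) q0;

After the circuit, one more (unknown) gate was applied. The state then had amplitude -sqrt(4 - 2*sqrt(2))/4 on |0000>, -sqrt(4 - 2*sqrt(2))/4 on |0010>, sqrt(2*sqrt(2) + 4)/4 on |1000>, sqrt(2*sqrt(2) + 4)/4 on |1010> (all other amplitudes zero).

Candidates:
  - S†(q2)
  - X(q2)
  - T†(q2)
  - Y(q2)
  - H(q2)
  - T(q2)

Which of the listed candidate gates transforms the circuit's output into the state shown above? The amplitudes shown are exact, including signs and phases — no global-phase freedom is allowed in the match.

The unique candidate consistent with the amplitudes is H(q2).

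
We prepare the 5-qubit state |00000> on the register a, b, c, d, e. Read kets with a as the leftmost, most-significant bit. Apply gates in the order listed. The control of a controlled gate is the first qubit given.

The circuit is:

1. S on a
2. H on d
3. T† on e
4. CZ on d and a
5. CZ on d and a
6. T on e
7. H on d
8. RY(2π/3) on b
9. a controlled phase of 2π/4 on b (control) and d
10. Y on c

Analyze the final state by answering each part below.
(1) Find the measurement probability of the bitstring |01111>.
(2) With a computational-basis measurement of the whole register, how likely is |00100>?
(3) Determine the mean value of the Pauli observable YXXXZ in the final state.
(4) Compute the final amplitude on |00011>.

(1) Outcome |01111> occurs with probability 0.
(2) The probability of measuring |00100> is 1/4.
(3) The expectation value of YXXXZ is 0.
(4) The amplitude on |00011> is 0.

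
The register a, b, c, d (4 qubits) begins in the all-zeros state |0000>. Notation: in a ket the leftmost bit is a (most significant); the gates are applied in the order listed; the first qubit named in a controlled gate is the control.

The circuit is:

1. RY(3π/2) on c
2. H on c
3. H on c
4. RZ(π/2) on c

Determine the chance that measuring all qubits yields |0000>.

The probability of measuring |0000> is 1/2. Key observation: steps 2-3 multiply out to the identity, so the circuit reduces to the remaining gates.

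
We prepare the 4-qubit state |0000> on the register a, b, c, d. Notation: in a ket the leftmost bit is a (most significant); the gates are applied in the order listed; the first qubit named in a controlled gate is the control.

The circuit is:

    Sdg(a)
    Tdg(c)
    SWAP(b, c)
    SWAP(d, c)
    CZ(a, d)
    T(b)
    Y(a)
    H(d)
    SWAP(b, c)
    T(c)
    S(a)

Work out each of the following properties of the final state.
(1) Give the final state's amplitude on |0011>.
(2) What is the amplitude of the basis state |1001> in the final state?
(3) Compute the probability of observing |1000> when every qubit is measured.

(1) |0011> carries amplitude 0 in the final state.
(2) The amplitude on |1001> is -sqrt(2)/2.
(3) The probability of measuring |1000> is 1/2.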